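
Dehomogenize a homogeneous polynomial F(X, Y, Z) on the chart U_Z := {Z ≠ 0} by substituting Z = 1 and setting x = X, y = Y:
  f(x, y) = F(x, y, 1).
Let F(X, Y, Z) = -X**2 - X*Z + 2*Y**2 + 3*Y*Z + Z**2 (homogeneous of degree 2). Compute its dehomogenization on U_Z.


f(x, y) = -x**2 - x + 2*y**2 + 3*y + 1

On U_Z we set Z = 1. Each monomial c·X^i·Y^j·Z^k in F becomes c·x^i·y^j·1^k = c·x^i·y^j.
Substituting Z = 1: F(X, Y, 1) = -x**2 - x + 2*y**2 + 3*y + 1.
Note: deg(f) ≤ deg(F) = 2; strict inequality happens when F is divisible by Z (lost terms).


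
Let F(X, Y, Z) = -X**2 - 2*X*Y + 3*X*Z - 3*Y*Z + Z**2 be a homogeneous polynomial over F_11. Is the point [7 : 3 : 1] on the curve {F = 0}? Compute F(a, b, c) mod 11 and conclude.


F(7,3,1) ≡ 10 (mod 11); P is NOT on the curve.

Evaluate F(7, 3, 1) term-by-term (mod 11).
  -X**2 ↦ -1·49·1·1 = -49
  -2*X*Y ↦ -2·7·3·1 = -42
  3*X*Z ↦ 3·7·1·1 = 21
  -3*Y*Z ↦ -3·1·3·1 = -9
  Z**2 ↦ 1·1·1·1 = 1
Sum: F(7, 3, 1) = (-49) + (-42) + (21) + (-9) + (1) = -78.
Reducing mod 11: -78 ≡ 10 (mod 11).
Since F(a, b, c) ≡ 10 ≠ 0 (mod 11), P does NOT lie on the curve.


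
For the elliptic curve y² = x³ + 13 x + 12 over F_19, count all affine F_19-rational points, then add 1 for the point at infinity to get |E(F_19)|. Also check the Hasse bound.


Affine points = {(1, 8), (1, 11), (7, 3), (7, 16), (8, 1), (8, 18), (11, 2), (11, 17), (17, 4), (17, 15), (18, 6), (18, 13)}; affine count = 12; |E(F_19)| = 13.

Discriminant check: Δ ∝ 4a³ + 27b² = 4·13³ + 27·12² = 4·2197 + 27·144 ≡ 3 (mod 19). Nonzero ⇒ E is nonsingular.
For each x ∈ F_19, compute rhs = x³ + 13·x + 12 mod 19, then count y ∈ F_19 with y² ≡ rhs.
  x = 0: rhs = 12, matching y values: none (0 points).
  x = 1: rhs = 7, matching y values: 8, 11 (2 points).
  x = 2: rhs = 8, matching y values: none (0 points).
  x = 3: rhs = 2, matching y values: none (0 points).
  x = 4: rhs = 14, matching y values: none (0 points).
  x = 5: rhs = 12, matching y values: none (0 points).
  x = 6: rhs = 2, matching y values: none (0 points).
  x = 7: rhs = 9, matching y values: 3, 16 (2 points).
  x = 8: rhs = 1, matching y values: 1, 18 (2 points).
  x = 9: rhs = 3, matching y values: none (0 points).
  x = 10: rhs = 2, matching y values: none (0 points).
  x = 11: rhs = 4, matching y values: 2, 17 (2 points).
  x = 12: rhs = 15, matching y values: none (0 points).
  x = 13: rhs = 3, matching y values: none (0 points).
  x = 14: rhs = 12, matching y values: none (0 points).
  x = 15: rhs = 10, matching y values: none (0 points).
  x = 16: rhs = 3, matching y values: none (0 points).
  x = 17: rhs = 16, matching y values: 4, 15 (2 points).
  x = 18: rhs = 17, matching y values: 6, 13 (2 points).
Total affine count: 12.
Full point count |E(F_19)| = 12 + 1 = 13.
Hasse bound: |13 − (19+1)| = |-7| = 7 ≤ 2√19 ≈ 8.7178 ✓.


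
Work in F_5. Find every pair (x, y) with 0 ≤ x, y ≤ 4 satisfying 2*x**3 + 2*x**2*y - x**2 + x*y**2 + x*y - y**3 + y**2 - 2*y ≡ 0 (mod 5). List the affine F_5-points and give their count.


Affine F_5-points: {(0, 0), (1, 3), (3, 0), (4, 1)}; count = 4.

For each of the 25 pairs (x, y) ∈ F_5², evaluate f(x, y) mod 5. Record the zeros.
  x = 0: [0↦0, 1↦3, 2↦2, 3↦1, 4↦4]  zeros at y ∈ {0}
  x = 1: [0↦1, 1↦3, 2↦3, 3↦0, 4↦3]  zeros at y ∈ {3}
  x = 2: [0↦2, 1↦2, 2↦2, 3↦1, 4↦3]  zeros at y ∈ ∅
  x = 3: [0↦0, 1↦2, 2↦1, 3↦1, 4↦1]  zeros at y ∈ {0}
  x = 4: [0↦2, 1↦0, 2↦2, 3↦2, 4↦4]  zeros at y ∈ {1}
Collecting zeros: affine points = {(0, 0), (1, 3), (3, 0), (4, 1)}.
Total count |C(F_5)_aff| = 4.


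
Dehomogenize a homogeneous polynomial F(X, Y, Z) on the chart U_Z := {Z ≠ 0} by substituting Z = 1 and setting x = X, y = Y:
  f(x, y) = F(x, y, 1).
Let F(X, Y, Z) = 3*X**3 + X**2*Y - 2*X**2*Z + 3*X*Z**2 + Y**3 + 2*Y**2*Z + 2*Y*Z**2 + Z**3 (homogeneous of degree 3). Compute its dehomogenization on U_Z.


f(x, y) = 3*x**3 + x**2*y - 2*x**2 + 3*x + y**3 + 2*y**2 + 2*y + 1

On U_Z we set Z = 1. Each monomial c·X^i·Y^j·Z^k in F becomes c·x^i·y^j·1^k = c·x^i·y^j.
Substituting Z = 1: F(X, Y, 1) = 3*x**3 + x**2*y - 2*x**2 + 3*x + y**3 + 2*y**2 + 2*y + 1.
Note: deg(f) ≤ deg(F) = 3; strict inequality happens when F is divisible by Z (lost terms).


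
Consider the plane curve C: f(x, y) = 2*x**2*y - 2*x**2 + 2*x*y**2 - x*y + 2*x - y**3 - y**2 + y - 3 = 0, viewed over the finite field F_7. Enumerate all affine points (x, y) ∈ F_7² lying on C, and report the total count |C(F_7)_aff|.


Affine F_7-points: {(2, 0), (2, 3), (4, 5), (5, 2), (5, 5), (6, 0), (6, 1), (6, 3)}; count = 8.

For each of the 49 pairs (x, y) ∈ F_7², evaluate f(x, y) mod 7. Record the zeros.
  x = 0: [0↦4, 1↦3, 2↦1, 3↦6, 4↦5, 5↦6, 6↦3]  zeros at y ∈ ∅
  x = 1: [0↦4, 1↦6, 2↦4, 3↦6, 4↦6, 5↦5, 6↦4]  zeros at y ∈ ∅
  x = 2: [0↦0, 1↦2, 2↦4, 3↦0, 4↦5, 5↦6, 6↦4]  zeros at y ∈ {0, 3}
  x = 3: [0↦6, 1↦5, 2↦1, 3↦2, 4↦2, 5↦2, 6↦3]  zeros at y ∈ ∅
  x = 4: [0↦1, 1↦1, 2↦2, 3↦5, 4↦4, 5↦0, 6↦1]  zeros at y ∈ {5}
  x = 5: [0↦6, 1↦4, 2↦0, 3↦2, 4↦4, 5↦0, 6↦5]  zeros at y ∈ {2, 5}
  x = 6: [0↦0, 1↦0, 2↦2, 3↦0, 4↦2, 5↦2, 6↦1]  zeros at y ∈ {0, 1, 3}
Collecting zeros: affine points = {(2, 0), (2, 3), (4, 5), (5, 2), (5, 5), (6, 0), (6, 1), (6, 3)}.
Total count |C(F_7)_aff| = 8.


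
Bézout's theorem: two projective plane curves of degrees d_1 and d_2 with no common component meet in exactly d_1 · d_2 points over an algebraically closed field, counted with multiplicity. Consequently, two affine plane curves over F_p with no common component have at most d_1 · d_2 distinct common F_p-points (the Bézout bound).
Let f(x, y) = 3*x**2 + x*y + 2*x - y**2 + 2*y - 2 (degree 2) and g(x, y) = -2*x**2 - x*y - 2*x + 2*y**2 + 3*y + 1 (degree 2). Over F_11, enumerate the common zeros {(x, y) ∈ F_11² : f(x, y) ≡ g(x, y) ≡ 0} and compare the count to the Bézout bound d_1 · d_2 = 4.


Common zeros: ∅; count = 0; Bézout bound = 4.

deg(f) = 2, deg(g) = 2, so Bézout bound = 4.
Scan x ∈ F_11. For each x, list the y ∈ F_11 with f(x, y) ≡ 0 and those with g(x, y) ≡ 0 (mod 11); the common zeros in that column are the intersection.
  x = 0: f ≡ 0 at y ∈ ∅; g ≡ 0 at y ∈ {5, 10}; common: ∅.
  x = 1: f ≡ 0 at y ∈ ∅; g ≡ 0 at y ∈ ∅; common: ∅.
  x = 2: f ≡ 0 at y ∈ ∅; g ≡ 0 at y ∈ {0, 5}; common: ∅.
  x = 3: f ≡ 0 at y ∈ ∅; g ≡ 0 at y ∈ ∅; common: ∅.
  x = 4: f ≡ 0 at y ∈ ∅; g ≡ 0 at y ∈ {2, 4}; common: ∅.
  x = 5: f ≡ 0 at y ∈ ∅; g ≡ 0 at y ∈ {2, 10}; common: ∅.
  x = 6: f ≡ 0 at y ∈ ∅; g ≡ 0 at y ∈ ∅; common: ∅.
  x = 7: f ≡ 0 at y ∈ ∅; g ≡ 0 at y ∈ ∅; common: ∅.
  x = 8: f ≡ 0 at y ∈ {5}; g ≡ 0 at y ∈ {0, 8}; common: ∅.
  x = 9: f ≡ 0 at y ∈ ∅; g ≡ 0 at y ∈ {6, 8}; common: ∅.
  x = 10: f ≡ 0 at y ∈ ∅; g ≡ 0 at y ∈ ∅; common: ∅.
Collecting: common zeros = ∅, so the count is 0.
Comparison with the Bézout bound: 0 ≤ 4 = deg(f)·deg(g), as expected for curves with no common component (the affine F_11-count falls short of the bound because intersections may lie at infinity, over extension fields, or carry multiplicity).


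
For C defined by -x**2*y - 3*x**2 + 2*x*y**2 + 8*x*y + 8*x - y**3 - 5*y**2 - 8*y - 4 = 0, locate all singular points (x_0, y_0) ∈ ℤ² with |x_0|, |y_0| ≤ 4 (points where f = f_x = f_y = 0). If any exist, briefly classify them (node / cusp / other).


Singular points: {(0, -2)}; classification: node.

Compute partial derivatives:
  f_x = -2*x*y - 6*x + 2*y**2 + 8*y + 8.
  f_y = -x**2 + 4*x*y + 8*x - 3*y**2 - 10*y - 8.
Scan x_0 ∈ {−4, ..., 4}. For each x_0, f_y(x_0, y) is a polynomial in y; find its integer roots y ∈ {−4, ..., 4}, then test f_x and f at those candidates.
  x = -4: f_y(-4, y) = -3*y**2 - 26*y - 56; vanishes at y ∈ {-4}. (-4, -4): f_x = 0 but f = -4 ≠ 0.
  x = -3: f_y(-3, y) = -3*y**2 - 22*y - 41; no integer root y with |y| ≤ 4.
  x = -2: f_y(-2, y) = -3*y**2 - 18*y - 28; no integer root y with |y| ≤ 4.
  x = -1: f_y(-1, y) = -3*y**2 - 14*y - 17; no integer root y with |y| ≤ 4.
  x = 0: f_y(0, y) = -3*y**2 - 10*y - 8; vanishes at y ∈ {-2}. (0, -2): f_x = 0, f = 0 — SINGULAR.
  x = 1: f_y(1, y) = -3*y**2 - 6*y - 1; no integer root y with |y| ≤ 4.
  x = 2: f_y(2, y) = -3*y**2 - 2*y + 4; no integer root y with |y| ≤ 4.
  x = 3: f_y(3, y) = -3*y**2 + 2*y + 7; no integer root y with |y| ≤ 4.
  x = 4: f_y(4, y) = -3*y**2 + 6*y + 8; no integer root y with |y| ≤ 4.
Only singular point on the grid: (0, -2).
Classify: substitute x = 0 + u, y = -2 + v and expand: f = -u**2*v - u**2 + 2*u*v**2 - v**3 + v**2.
No constant or linear terms (consistent with a singular point). Quadratic part: -u**2 + v**2. Cubic part: -u**2*v + 2*u*v**2 - v**3.
The quadratic part v**2 - u**2 = (v − u)(v + u) splits into two distinct linear factors, so there are two distinct tangent lines y − -2 = ±(x − 0) — this is a node (ordinary double point).
Classification: node.


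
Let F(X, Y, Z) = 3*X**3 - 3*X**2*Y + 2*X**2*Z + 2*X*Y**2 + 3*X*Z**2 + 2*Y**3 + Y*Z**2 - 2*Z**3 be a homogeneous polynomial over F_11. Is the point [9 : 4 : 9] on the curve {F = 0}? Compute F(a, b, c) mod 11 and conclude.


F(9,4,9) ≡ 6 (mod 11); P is NOT on the curve.

Evaluate F(9, 4, 9) term-by-term (mod 11).
  3*X**3 ↦ 3·729·1·1 = 2187
  -3*X**2*Y ↦ -3·81·4·1 = -972
  2*X**2*Z ↦ 2·81·1·9 = 1458
  2*X*Y**2 ↦ 2·9·16·1 = 288
  3*X*Z**2 ↦ 3·9·1·81 = 2187
  2*Y**3 ↦ 2·1·64·1 = 128
  Y*Z**2 ↦ 1·1·4·81 = 324
  -2*Z**3 ↦ -2·1·1·729 = -1458
Sum: F(9, 4, 9) = (2187) + (-972) + (1458) + (288) + (2187) + (128) + (324) + (-1458) = 4142.
Reducing mod 11: 4142 ≡ 6 (mod 11).
Since F(a, b, c) ≡ 6 ≠ 0 (mod 11), P does NOT lie on the curve.


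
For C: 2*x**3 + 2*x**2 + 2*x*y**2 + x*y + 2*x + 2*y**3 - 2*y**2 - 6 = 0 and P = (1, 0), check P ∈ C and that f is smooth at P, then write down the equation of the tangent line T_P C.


Tangent line at P: 12*x + y - 12 = 0.

Step 1: f(1, 0) = 0, so P lies on C.
Step 2: partial derivatives
  f_x(x, y) = 6*x**2 + 4*x + 2*y**2 + y + 2, f_y(x, y) = 4*x*y + x + 6*y**2 - 4*y.
  f_x(P) = 12, f_y(P) = 1 (gradient nonzero, so P is smooth).
Step 3: tangent line at P: 12·(x − 1) + 1·(y − 0) = 0.
Expanding: 12*x + y - 12 = 0.


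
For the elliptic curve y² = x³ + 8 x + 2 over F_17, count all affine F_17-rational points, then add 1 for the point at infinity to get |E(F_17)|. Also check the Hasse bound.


Affine points = {(0, 6), (0, 11), (2, 3), (2, 14), (3, 6), (3, 11), (4, 8), (4, 9), (8, 0), (9, 2), (9, 15), (13, 5), (13, 12), (14, 6), (14, 11)}; affine count = 15; |E(F_17)| = 16.

Discriminant check: Δ ∝ 4a³ + 27b² = 4·8³ + 27·2² = 4·512 + 27·4 ≡ 14 (mod 17). Nonzero ⇒ E is nonsingular.
For each x ∈ F_17, compute rhs = x³ + 8·x + 2 mod 17, then count y ∈ F_17 with y² ≡ rhs.
  x = 0: rhs = 2, matching y values: 6, 11 (2 points).
  x = 1: rhs = 11, matching y values: none (0 points).
  x = 2: rhs = 9, matching y values: 3, 14 (2 points).
  x = 3: rhs = 2, matching y values: 6, 11 (2 points).
  x = 4: rhs = 13, matching y values: 8, 9 (2 points).
  x = 5: rhs = 14, matching y values: none (0 points).
  x = 6: rhs = 11, matching y values: none (0 points).
  x = 7: rhs = 10, matching y values: none (0 points).
  x = 8: rhs = 0, matching y values: 0 (1 points).
  x = 9: rhs = 4, matching y values: 2, 15 (2 points).
  x = 10: rhs = 11, matching y values: none (0 points).
  x = 11: rhs = 10, matching y values: none (0 points).
  x = 12: rhs = 7, matching y values: none (0 points).
  x = 13: rhs = 8, matching y values: 5, 12 (2 points).
  x = 14: rhs = 2, matching y values: 6, 11 (2 points).
  x = 15: rhs = 12, matching y values: none (0 points).
  x = 16: rhs = 10, matching y values: none (0 points).
Total affine count: 15.
Full point count |E(F_17)| = 15 + 1 = 16.
Hasse bound: |16 − (17+1)| = |-2| = 2 ≤ 2√17 ≈ 8.2462 ✓.


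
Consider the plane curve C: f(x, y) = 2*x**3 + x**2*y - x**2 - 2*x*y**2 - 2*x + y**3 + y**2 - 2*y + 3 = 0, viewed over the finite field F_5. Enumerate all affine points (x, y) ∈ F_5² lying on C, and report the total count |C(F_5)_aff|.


Affine F_5-points: {(0, 4), (2, 4), (3, 1), (3, 3), (4, 1), (4, 2), (4, 4)}; count = 7.

For each of the 25 pairs (x, y) ∈ F_5², evaluate f(x, y) mod 5. Record the zeros.
  x = 0: [0↦3, 1↦3, 2↦1, 3↦3, 4↦0]  zeros at y ∈ {4}
  x = 1: [0↦2, 1↦1, 2↦4, 3↦2, 4↦1]  zeros at y ∈ ∅
  x = 2: [0↦1, 1↦1, 2↦1, 3↦2, 4↦0]  zeros at y ∈ {4}
  x = 3: [0↦2, 1↦0, 2↦4, 3↦0, 4↦4]  zeros at y ∈ {1, 3}
  x = 4: [0↦2, 1↦0, 2↦0, 3↦3, 4↦0]  zeros at y ∈ {1, 2, 4}
Collecting zeros: affine points = {(0, 4), (2, 4), (3, 1), (3, 3), (4, 1), (4, 2), (4, 4)}.
Total count |C(F_5)_aff| = 7.


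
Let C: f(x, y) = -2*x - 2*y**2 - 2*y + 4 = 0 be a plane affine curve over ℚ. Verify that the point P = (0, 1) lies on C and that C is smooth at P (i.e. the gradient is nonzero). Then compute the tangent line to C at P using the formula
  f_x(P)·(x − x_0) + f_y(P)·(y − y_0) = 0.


Tangent line at P: -2*x - 6*y + 6 = 0.

Step 1: f(0, 1) = 0, so P lies on C.
Step 2: partial derivatives
  f_x(x, y) = -2, f_y(x, y) = -4*y - 2.
  f_x(P) = -2, f_y(P) = -6 (gradient nonzero, so P is smooth).
Step 3: tangent line at P: -2·(x − 0) + -6·(y − 1) = 0.
Expanding: -2*x - 6*y + 6 = 0.


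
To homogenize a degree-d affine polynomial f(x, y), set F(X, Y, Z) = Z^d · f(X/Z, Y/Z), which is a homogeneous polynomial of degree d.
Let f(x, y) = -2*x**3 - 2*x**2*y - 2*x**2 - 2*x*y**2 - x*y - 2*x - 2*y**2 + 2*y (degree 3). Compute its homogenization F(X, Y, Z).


F(X, Y, Z) = -2*X**3 - 2*X**2*Y - 2*X**2*Z - 2*X*Y**2 - X*Y*Z - 2*X*Z**2 - 2*Y**2*Z + 2*Y*Z**2

deg(f) = 3.
Substitute x = X/Z, y = Y/Z into f, then multiply by Z^3.
  monomial -2·x^3·y^0 ↦ -2·X^3·Y^0·Z^0.
  monomial -2·x^2·y^1 ↦ -2·X^2·Y^1·Z^0.
  monomial -2·x^2·y^0 ↦ -2·X^2·Y^0·Z^1.
  monomial -2·x^1·y^2 ↦ -2·X^1·Y^2·Z^0.
  monomial -1·x^1·y^1 ↦ -1·X^1·Y^1·Z^1.
  monomial -2·x^1·y^0 ↦ -2·X^1·Y^0·Z^2.
  monomial -2·x^0·y^2 ↦ -2·X^0·Y^2·Z^1.
  monomial 2·x^0·y^1 ↦ 2·X^0·Y^1·Z^2.
Collecting: F(X, Y, Z) = -2*X**3 - 2*X**2*Y - 2*X**2*Z - 2*X*Y**2 - X*Y*Z - 2*X*Z**2 - 2*Y**2*Z + 2*Y*Z**2.


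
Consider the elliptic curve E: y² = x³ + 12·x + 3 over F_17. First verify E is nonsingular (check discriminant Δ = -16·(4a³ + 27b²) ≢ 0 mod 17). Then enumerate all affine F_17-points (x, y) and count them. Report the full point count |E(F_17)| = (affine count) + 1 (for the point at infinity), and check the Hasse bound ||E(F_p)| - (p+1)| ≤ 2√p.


Affine points = {(1, 4), (1, 13), (2, 1), (2, 16), (3, 7), (3, 10), (4, 8), (4, 9), (5, 1), (5, 16), (6, 6), (6, 11), (8, 4), (8, 13), (10, 1), (10, 16), (11, 2), (11, 15), (14, 5), (14, 12)}; affine count = 20; |E(F_17)| = 21.

Discriminant check: Δ ∝ 4a³ + 27b² = 4·12³ + 27·3² = 4·1728 + 27·9 ≡ 15 (mod 17). Nonzero ⇒ E is nonsingular.
For each x ∈ F_17, compute rhs = x³ + 12·x + 3 mod 17, then count y ∈ F_17 with y² ≡ rhs.
  x = 0: rhs = 3, matching y values: none (0 points).
  x = 1: rhs = 16, matching y values: 4, 13 (2 points).
  x = 2: rhs = 1, matching y values: 1, 16 (2 points).
  x = 3: rhs = 15, matching y values: 7, 10 (2 points).
  x = 4: rhs = 13, matching y values: 8, 9 (2 points).
  x = 5: rhs = 1, matching y values: 1, 16 (2 points).
  x = 6: rhs = 2, matching y values: 6, 11 (2 points).
  x = 7: rhs = 5, matching y values: none (0 points).
  x = 8: rhs = 16, matching y values: 4, 13 (2 points).
  x = 9: rhs = 7, matching y values: none (0 points).
  x = 10: rhs = 1, matching y values: 1, 16 (2 points).
  x = 11: rhs = 4, matching y values: 2, 15 (2 points).
  x = 12: rhs = 5, matching y values: none (0 points).
  x = 13: rhs = 10, matching y values: none (0 points).
  x = 14: rhs = 8, matching y values: 5, 12 (2 points).
  x = 15: rhs = 5, matching y values: none (0 points).
  x = 16: rhs = 7, matching y values: none (0 points).
Total affine count: 20.
Full point count |E(F_17)| = 20 + 1 = 21.
Hasse bound: |21 − (17+1)| = |3| = 3 ≤ 2√17 ≈ 8.2462 ✓.


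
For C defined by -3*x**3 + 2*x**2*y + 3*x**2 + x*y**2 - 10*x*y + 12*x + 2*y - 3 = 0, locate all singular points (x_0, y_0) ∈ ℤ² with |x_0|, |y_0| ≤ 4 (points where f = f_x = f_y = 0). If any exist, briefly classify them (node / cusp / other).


Singular points: {(1, 3)}; classification: cusp.

Compute partial derivatives:
  f_x = -9*x**2 + 4*x*y + 6*x + y**2 - 10*y + 12.
  f_y = 2*x**2 + 2*x*y - 10*x + 2.
Scan x_0 ∈ {−4, ..., 4}. For each x_0, f_y(x_0, y) is a polynomial in y; find its integer roots y ∈ {−4, ..., 4}, then test f_x and f at those candidates.
  x = -4: f_y(-4, y) = 74 - 8*y; no integer root y with |y| ≤ 4.
  x = -3: f_y(-3, y) = 50 - 6*y; no integer root y with |y| ≤ 4.
  x = -2: f_y(-2, y) = 30 - 4*y; no integer root y with |y| ≤ 4.
  x = -1: f_y(-1, y) = 14 - 2*y; no integer root y with |y| ≤ 4.
  x = 0: f_y(0, y) = 2; no integer root y with |y| ≤ 4.
  x = 1: f_y(1, y) = 2*y - 6; vanishes at y ∈ {3}. (1, 3): f_x = 0, f = 0 — SINGULAR.
  x = 2: f_y(2, y) = 4*y - 10; no integer root y with |y| ≤ 4.
  x = 3: f_y(3, y) = 6*y - 10; no integer root y with |y| ≤ 4.
  x = 4: f_y(4, y) = 8*y - 6; no integer root y with |y| ≤ 4.
Only singular point on the grid: (1, 3).
Classify: substitute x = 1 + u, y = 3 + v and expand: f = -3*u**3 + 2*u**2*v + u*v**2 + v**2.
No constant or linear terms (consistent with a singular point). Quadratic part: v**2. Cubic part: -3*u**3 + 2*u**2*v + u*v**2.
The quadratic part v**2 is a perfect square, so there is a single (double) tangent line v = 0, i.e. y = 3. Restricting the cubic part to that line (v = 0) leaves -3*u**3 ≠ 0, so f is not divisible by v and the branch is v² ≈ 3*u**3 to lowest order — this is a cusp.
Classification: cusp.


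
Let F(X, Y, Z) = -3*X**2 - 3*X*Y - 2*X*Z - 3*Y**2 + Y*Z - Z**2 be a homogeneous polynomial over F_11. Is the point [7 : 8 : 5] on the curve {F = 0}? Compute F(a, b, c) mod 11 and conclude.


F(7,8,5) ≡ 10 (mod 11); P is NOT on the curve.

Evaluate F(7, 8, 5) term-by-term (mod 11).
  -3*X**2 ↦ -3·49·1·1 = -147
  -3*X*Y ↦ -3·7·8·1 = -168
  -2*X*Z ↦ -2·7·1·5 = -70
  -3*Y**2 ↦ -3·1·64·1 = -192
  Y*Z ↦ 1·1·8·5 = 40
  -Z**2 ↦ -1·1·1·25 = -25
Sum: F(7, 8, 5) = (-147) + (-168) + (-70) + (-192) + (40) + (-25) = -562.
Reducing mod 11: -562 ≡ 10 (mod 11).
Since F(a, b, c) ≡ 10 ≠ 0 (mod 11), P does NOT lie on the curve.


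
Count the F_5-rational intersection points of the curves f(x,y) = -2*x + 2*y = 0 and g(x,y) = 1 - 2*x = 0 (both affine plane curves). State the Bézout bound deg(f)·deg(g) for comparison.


Common zeros: {(3, 3)}; count = 1; Bézout bound = 1.

deg(f) = 1, deg(g) = 1, so Bézout bound = 1.
Scan x ∈ F_5. For each x, list the y ∈ F_5 with f(x, y) ≡ 0 and those with g(x, y) ≡ 0 (mod 5); the common zeros in that column are the intersection.
  x = 0: f ≡ 0 at y ∈ {0}; g ≡ 0 at y ∈ ∅; common: ∅.
  x = 1: f ≡ 0 at y ∈ {1}; g ≡ 0 at y ∈ ∅; common: ∅.
  x = 2: f ≡ 0 at y ∈ {2}; g ≡ 0 at y ∈ ∅; common: ∅.
  x = 3: f ≡ 0 at y ∈ {3}; g ≡ 0 at y ∈ {0, 1, 2, 3, 4}; common: {3}.
  x = 4: f ≡ 0 at y ∈ {4}; g ≡ 0 at y ∈ ∅; common: ∅.
Collecting: common zeros = {(3, 3)}, so the count is 1.
Comparison with the Bézout bound: 1 ≤ 1 = deg(f)·deg(g), as expected for curves with no common component (the bound is attained).


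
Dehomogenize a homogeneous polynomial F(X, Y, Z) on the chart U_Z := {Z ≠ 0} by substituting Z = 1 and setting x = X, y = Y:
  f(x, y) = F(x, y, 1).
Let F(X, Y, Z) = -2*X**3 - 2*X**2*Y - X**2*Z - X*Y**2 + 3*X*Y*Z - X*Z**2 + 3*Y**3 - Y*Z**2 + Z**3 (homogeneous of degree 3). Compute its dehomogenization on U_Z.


f(x, y) = -2*x**3 - 2*x**2*y - x**2 - x*y**2 + 3*x*y - x + 3*y**3 - y + 1

On U_Z we set Z = 1. Each monomial c·X^i·Y^j·Z^k in F becomes c·x^i·y^j·1^k = c·x^i·y^j.
Substituting Z = 1: F(X, Y, 1) = -2*x**3 - 2*x**2*y - x**2 - x*y**2 + 3*x*y - x + 3*y**3 - y + 1.
Note: deg(f) ≤ deg(F) = 3; strict inequality happens when F is divisible by Z (lost terms).


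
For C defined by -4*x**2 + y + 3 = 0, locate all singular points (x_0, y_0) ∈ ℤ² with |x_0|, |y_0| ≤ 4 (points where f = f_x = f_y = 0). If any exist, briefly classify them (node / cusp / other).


No singular points in the scanned grid; C is smooth there.

Compute partial derivatives:
  f_x = -8*x.
  f_y = 1.
f_y = 1 is a nonzero constant, so f_y never vanishes: no point (x, y) can satisfy f = f_x = f_y = 0. In particular no (x, y) ∈ {−4, ..., 4}² is singular; the curve is smooth.


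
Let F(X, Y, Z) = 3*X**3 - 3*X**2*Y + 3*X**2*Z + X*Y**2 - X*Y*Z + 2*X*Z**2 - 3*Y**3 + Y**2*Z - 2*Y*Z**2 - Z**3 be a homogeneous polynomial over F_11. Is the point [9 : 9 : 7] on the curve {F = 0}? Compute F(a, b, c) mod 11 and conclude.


F(9,9,7) ≡ 10 (mod 11); P is NOT on the curve.

Evaluate F(9, 9, 7) term-by-term (mod 11).
  3*X**3 ↦ 3·729·1·1 = 2187
  -3*X**2*Y ↦ -3·81·9·1 = -2187
  3*X**2*Z ↦ 3·81·1·7 = 1701
  X*Y**2 ↦ 1·9·81·1 = 729
  -X*Y*Z ↦ -1·9·9·7 = -567
  2*X*Z**2 ↦ 2·9·1·49 = 882
  -3*Y**3 ↦ -3·1·729·1 = -2187
  Y**2*Z ↦ 1·1·81·7 = 567
  -2*Y*Z**2 ↦ -2·1·9·49 = -882
  -Z**3 ↦ -1·1·1·343 = -343
Sum: F(9, 9, 7) = (2187) + (-2187) + (1701) + (729) + (-567) + (882) + (-2187) + (567) + (-882) + (-343) = -100.
Reducing mod 11: -100 ≡ 10 (mod 11).
Since F(a, b, c) ≡ 10 ≠ 0 (mod 11), P does NOT lie on the curve.


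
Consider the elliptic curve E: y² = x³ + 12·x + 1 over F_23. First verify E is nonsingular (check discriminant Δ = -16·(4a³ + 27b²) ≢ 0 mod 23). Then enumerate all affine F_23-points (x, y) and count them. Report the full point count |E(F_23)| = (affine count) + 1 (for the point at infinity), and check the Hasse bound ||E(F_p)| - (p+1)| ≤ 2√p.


Affine points = {(0, 1), (0, 22), (3, 8), (3, 15), (5, 5), (5, 18), (6, 6), (6, 17), (13, 10), (13, 13), (17, 9), (17, 14), (18, 0), (19, 2), (19, 21)}; affine count = 15; |E(F_23)| = 16.

Discriminant check: Δ ∝ 4a³ + 27b² = 4·12³ + 27·1² = 4·1728 + 27·1 ≡ 16 (mod 23). Nonzero ⇒ E is nonsingular.
For each x ∈ F_23, compute rhs = x³ + 12·x + 1 mod 23, then count y ∈ F_23 with y² ≡ rhs.
  x = 0: rhs = 1, matching y values: 1, 22 (2 points).
  x = 1: rhs = 14, matching y values: none (0 points).
  x = 2: rhs = 10, matching y values: none (0 points).
  x = 3: rhs = 18, matching y values: 8, 15 (2 points).
  x = 4: rhs = 21, matching y values: none (0 points).
  x = 5: rhs = 2, matching y values: 5, 18 (2 points).
  x = 6: rhs = 13, matching y values: 6, 17 (2 points).
  x = 7: rhs = 14, matching y values: none (0 points).
  x = 8: rhs = 11, matching y values: none (0 points).
  x = 9: rhs = 10, matching y values: none (0 points).
  x = 10: rhs = 17, matching y values: none (0 points).
  x = 11: rhs = 15, matching y values: none (0 points).
  x = 12: rhs = 10, matching y values: none (0 points).
  x = 13: rhs = 8, matching y values: 10, 13 (2 points).
  x = 14: rhs = 15, matching y values: none (0 points).
  x = 15: rhs = 14, matching y values: none (0 points).
  x = 16: rhs = 11, matching y values: none (0 points).
  x = 17: rhs = 12, matching y values: 9, 14 (2 points).
  x = 18: rhs = 0, matching y values: 0 (1 points).
  x = 19: rhs = 4, matching y values: 2, 21 (2 points).
  x = 20: rhs = 7, matching y values: none (0 points).
  x = 21: rhs = 15, matching y values: none (0 points).
  x = 22: rhs = 11, matching y values: none (0 points).
Total affine count: 15.
Full point count |E(F_23)| = 15 + 1 = 16.
Hasse bound: |16 − (23+1)| = |-8| = 8 ≤ 2√23 ≈ 9.5917 ✓.


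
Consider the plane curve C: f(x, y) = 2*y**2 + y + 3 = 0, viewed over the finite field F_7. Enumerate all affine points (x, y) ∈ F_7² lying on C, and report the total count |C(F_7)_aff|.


Affine F_7-points: ∅; count = 0.

For each of the 49 pairs (x, y) ∈ F_7², evaluate f(x, y) mod 7. Record the zeros.
  x = 0: [0↦3, 1↦6, 2↦6, 3↦3, 4↦4, 5↦2, 6↦4]  zeros at y ∈ ∅
  x = 1: [0↦3, 1↦6, 2↦6, 3↦3, 4↦4, 5↦2, 6↦4]  zeros at y ∈ ∅
  x = 2: [0↦3, 1↦6, 2↦6, 3↦3, 4↦4, 5↦2, 6↦4]  zeros at y ∈ ∅
  x = 3: [0↦3, 1↦6, 2↦6, 3↦3, 4↦4, 5↦2, 6↦4]  zeros at y ∈ ∅
  x = 4: [0↦3, 1↦6, 2↦6, 3↦3, 4↦4, 5↦2, 6↦4]  zeros at y ∈ ∅
  x = 5: [0↦3, 1↦6, 2↦6, 3↦3, 4↦4, 5↦2, 6↦4]  zeros at y ∈ ∅
  x = 6: [0↦3, 1↦6, 2↦6, 3↦3, 4↦4, 5↦2, 6↦4]  zeros at y ∈ ∅
Collecting zeros: affine points = ∅.
Total count |C(F_7)_aff| = 0.


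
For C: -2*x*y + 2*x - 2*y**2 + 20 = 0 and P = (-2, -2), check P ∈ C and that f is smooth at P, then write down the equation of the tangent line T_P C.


Tangent line at P: 6*x + 12*y + 36 = 0.

Step 1: f(-2, -2) = 0, so P lies on C.
Step 2: partial derivatives
  f_x(x, y) = 2 - 2*y, f_y(x, y) = -2*x - 4*y.
  f_x(P) = 6, f_y(P) = 12 (gradient nonzero, so P is smooth).
Step 3: tangent line at P: 6·(x − -2) + 12·(y − -2) = 0.
Expanding: 6*x + 12*y + 36 = 0.


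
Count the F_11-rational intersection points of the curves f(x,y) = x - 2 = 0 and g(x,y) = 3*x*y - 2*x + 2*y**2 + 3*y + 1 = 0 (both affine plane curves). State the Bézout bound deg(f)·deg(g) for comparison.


Common zeros: ∅; count = 0; Bézout bound = 2.

deg(f) = 1, deg(g) = 2, so Bézout bound = 2.
Scan x ∈ F_11. For each x, list the y ∈ F_11 with f(x, y) ≡ 0 and those with g(x, y) ≡ 0 (mod 11); the common zeros in that column are the intersection.
  x = 0: f ≡ 0 at y ∈ ∅; g ≡ 0 at y ∈ {5, 10}; common: ∅.
  x = 1: f ≡ 0 at y ∈ ∅; g ≡ 0 at y ∈ {4}; common: ∅.
  x = 2: f ≡ 0 at y ∈ {0, 1, 2, 3, 4, 5, 6, 7, 8, 9, 10}; g ≡ 0 at y ∈ ∅; common: ∅.
  x = 3: f ≡ 0 at y ∈ ∅; g ≡ 0 at y ∈ ∅; common: ∅.
  x = 4: f ≡ 0 at y ∈ ∅; g ≡ 0 at y ∈ ∅; common: ∅.
  x = 5: f ≡ 0 at y ∈ ∅; g ≡ 0 at y ∈ {1}; common: ∅.
  x = 6: f ≡ 0 at y ∈ ∅; g ≡ 0 at y ∈ {0, 6}; common: ∅.
  x = 7: f ≡ 0 at y ∈ ∅; g ≡ 0 at y ∈ {3, 7}; common: ∅.
  x = 8: f ≡ 0 at y ∈ ∅; g ≡ 0 at y ∈ ∅; common: ∅.
  x = 9: f ≡ 0 at y ∈ ∅; g ≡ 0 at y ∈ ∅; common: ∅.
  x = 10: f ≡ 0 at y ∈ ∅; g ≡ 0 at y ∈ {2, 9}; common: ∅.
Collecting: common zeros = ∅, so the count is 0.
Comparison with the Bézout bound: 0 ≤ 2 = deg(f)·deg(g), as expected for curves with no common component (the affine F_11-count falls short of the bound because intersections may lie at infinity, over extension fields, or carry multiplicity).


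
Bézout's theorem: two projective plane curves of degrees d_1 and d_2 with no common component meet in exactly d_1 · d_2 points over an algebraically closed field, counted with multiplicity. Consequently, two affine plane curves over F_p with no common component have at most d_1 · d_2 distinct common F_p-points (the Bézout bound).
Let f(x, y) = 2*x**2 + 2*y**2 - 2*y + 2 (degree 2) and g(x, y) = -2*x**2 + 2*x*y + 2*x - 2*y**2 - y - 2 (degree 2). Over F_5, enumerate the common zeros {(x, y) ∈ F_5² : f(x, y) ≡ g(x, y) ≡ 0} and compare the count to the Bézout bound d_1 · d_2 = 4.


Common zeros: {(2, 1)}; count = 1; Bézout bound = 4.

deg(f) = 2, deg(g) = 2, so Bézout bound = 4.
Scan x ∈ F_5. For each x, list the y ∈ F_5 with f(x, y) ≡ 0 and those with g(x, y) ≡ 0 (mod 5); the common zeros in that column are the intersection.
  x = 0: f ≡ 0 at y ∈ ∅; g ≡ 0 at y ∈ {1}; common: ∅.
  x = 1: f ≡ 0 at y ∈ ∅; g ≡ 0 at y ∈ {4}; common: ∅.
  x = 2: f ≡ 0 at y ∈ {0, 1}; g ≡ 0 at y ∈ {1, 3}; common: {1}.
  x = 3: f ≡ 0 at y ∈ {0, 1}; g ≡ 0 at y ∈ ∅; common: ∅.
  x = 4: f ≡ 0 at y ∈ ∅; g ≡ 0 at y ∈ {2, 4}; common: ∅.
Collecting: common zeros = {(2, 1)}, so the count is 1.
Comparison with the Bézout bound: 1 ≤ 4 = deg(f)·deg(g), as expected for curves with no common component (the affine F_5-count falls short of the bound because intersections may lie at infinity, over extension fields, or carry multiplicity).


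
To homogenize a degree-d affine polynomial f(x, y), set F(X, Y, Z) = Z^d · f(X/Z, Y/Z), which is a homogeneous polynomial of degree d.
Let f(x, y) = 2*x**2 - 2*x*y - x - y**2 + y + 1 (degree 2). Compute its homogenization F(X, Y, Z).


F(X, Y, Z) = 2*X**2 - 2*X*Y - X*Z - Y**2 + Y*Z + Z**2

deg(f) = 2.
Substitute x = X/Z, y = Y/Z into f, then multiply by Z^2.
  monomial 2·x^2·y^0 ↦ 2·X^2·Y^0·Z^0.
  monomial -2·x^1·y^1 ↦ -2·X^1·Y^1·Z^0.
  monomial -1·x^1·y^0 ↦ -1·X^1·Y^0·Z^1.
  monomial -1·x^0·y^2 ↦ -1·X^0·Y^2·Z^0.
  monomial 1·x^0·y^1 ↦ 1·X^0·Y^1·Z^1.
  monomial 1·x^0·y^0 ↦ 1·X^0·Y^0·Z^2.
Collecting: F(X, Y, Z) = 2*X**2 - 2*X*Y - X*Z - Y**2 + Y*Z + Z**2.


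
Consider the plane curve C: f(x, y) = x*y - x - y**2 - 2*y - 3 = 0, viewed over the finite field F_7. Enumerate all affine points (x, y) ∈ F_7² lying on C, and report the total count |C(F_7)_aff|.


Affine F_7-points: {(2, 3), (2, 4), (4, 0), (4, 2), (6, 5), (6, 6)}; count = 6.

For each of the 49 pairs (x, y) ∈ F_7², evaluate f(x, y) mod 7. Record the zeros.
  x = 0: [0↦4, 1↦1, 2↦3, 3↦3, 4↦1, 5↦4, 6↦5]  zeros at y ∈ ∅
  x = 1: [0↦3, 1↦1, 2↦4, 3↦5, 4↦4, 5↦1, 6↦3]  zeros at y ∈ ∅
  x = 2: [0↦2, 1↦1, 2↦5, 3↦0, 4↦0, 5↦5, 6↦1]  zeros at y ∈ {3, 4}
  x = 3: [0↦1, 1↦1, 2↦6, 3↦2, 4↦3, 5↦2, 6↦6]  zeros at y ∈ ∅
  x = 4: [0↦0, 1↦1, 2↦0, 3↦4, 4↦6, 5↦6, 6↦4]  zeros at y ∈ {0, 2}
  x = 5: [0↦6, 1↦1, 2↦1, 3↦6, 4↦2, 5↦3, 6↦2]  zeros at y ∈ ∅
  x = 6: [0↦5, 1↦1, 2↦2, 3↦1, 4↦5, 5↦0, 6↦0]  zeros at y ∈ {5, 6}
Collecting zeros: affine points = {(2, 3), (2, 4), (4, 0), (4, 2), (6, 5), (6, 6)}.
Total count |C(F_7)_aff| = 6.


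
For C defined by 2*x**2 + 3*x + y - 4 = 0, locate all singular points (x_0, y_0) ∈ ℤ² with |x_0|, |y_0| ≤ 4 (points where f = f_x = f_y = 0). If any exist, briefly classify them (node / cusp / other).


No singular points in the scanned grid; C is smooth there.

Compute partial derivatives:
  f_x = 4*x + 3.
  f_y = 1.
f_y = 1 is a nonzero constant, so f_y never vanishes: no point (x, y) can satisfy f = f_x = f_y = 0. In particular no (x, y) ∈ {−4, ..., 4}² is singular; the curve is smooth.


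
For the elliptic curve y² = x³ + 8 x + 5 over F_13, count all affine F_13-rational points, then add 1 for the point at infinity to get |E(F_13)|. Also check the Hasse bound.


Affine points = {(1, 1), (1, 12), (2, 4), (2, 9), (3, 2), (3, 11), (4, 6), (4, 7), (5, 1), (5, 12), (6, 3), (6, 10), (7, 1), (7, 12), (8, 3), (8, 10), (9, 0), (12, 3), (12, 10)}; affine count = 19; |E(F_13)| = 20.

Discriminant check: Δ ∝ 4a³ + 27b² = 4·8³ + 27·5² = 4·512 + 27·25 ≡ 6 (mod 13). Nonzero ⇒ E is nonsingular.
For each x ∈ F_13, compute rhs = x³ + 8·x + 5 mod 13, then count y ∈ F_13 with y² ≡ rhs.
  x = 0: rhs = 5, matching y values: none (0 points).
  x = 1: rhs = 1, matching y values: 1, 12 (2 points).
  x = 2: rhs = 3, matching y values: 4, 9 (2 points).
  x = 3: rhs = 4, matching y values: 2, 11 (2 points).
  x = 4: rhs = 10, matching y values: 6, 7 (2 points).
  x = 5: rhs = 1, matching y values: 1, 12 (2 points).
  x = 6: rhs = 9, matching y values: 3, 10 (2 points).
  x = 7: rhs = 1, matching y values: 1, 12 (2 points).
  x = 8: rhs = 9, matching y values: 3, 10 (2 points).
  x = 9: rhs = 0, matching y values: 0 (1 points).
  x = 10: rhs = 6, matching y values: none (0 points).
  x = 11: rhs = 7, matching y values: none (0 points).
  x = 12: rhs = 9, matching y values: 3, 10 (2 points).
Total affine count: 19.
Full point count |E(F_13)| = 19 + 1 = 20.
Hasse bound: |20 − (13+1)| = |6| = 6 ≤ 2√13 ≈ 7.2111 ✓.


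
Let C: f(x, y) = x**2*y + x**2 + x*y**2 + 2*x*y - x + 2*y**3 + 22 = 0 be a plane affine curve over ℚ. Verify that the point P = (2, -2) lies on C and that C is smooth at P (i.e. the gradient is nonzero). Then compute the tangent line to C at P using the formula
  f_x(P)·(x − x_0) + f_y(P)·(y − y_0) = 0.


Tangent line at P: -5*x + 24*y + 58 = 0.

Step 1: f(2, -2) = 0, so P lies on C.
Step 2: partial derivatives
  f_x(x, y) = 2*x*y + 2*x + y**2 + 2*y - 1, f_y(x, y) = x**2 + 2*x*y + 2*x + 6*y**2.
  f_x(P) = -5, f_y(P) = 24 (gradient nonzero, so P is smooth).
Step 3: tangent line at P: -5·(x − 2) + 24·(y − -2) = 0.
Expanding: -5*x + 24*y + 58 = 0.


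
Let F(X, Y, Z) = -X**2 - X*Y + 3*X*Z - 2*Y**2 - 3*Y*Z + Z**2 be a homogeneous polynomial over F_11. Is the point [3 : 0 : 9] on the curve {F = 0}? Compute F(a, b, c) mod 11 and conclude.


F(3,0,9) ≡ 10 (mod 11); P is NOT on the curve.

Evaluate F(3, 0, 9) term-by-term (mod 11).
  -X**2 ↦ -1·9·1·1 = -9
  -X*Y ↦ -1·3·0·1 = 0
  3*X*Z ↦ 3·3·1·9 = 81
  -2*Y**2 ↦ -2·1·0·1 = 0
  -3*Y*Z ↦ -3·1·0·9 = 0
  Z**2 ↦ 1·1·1·81 = 81
Sum: F(3, 0, 9) = (-9) + (0) + (81) + (0) + (0) + (81) = 153.
Reducing mod 11: 153 ≡ 10 (mod 11).
Since F(a, b, c) ≡ 10 ≠ 0 (mod 11), P does NOT lie on the curve.


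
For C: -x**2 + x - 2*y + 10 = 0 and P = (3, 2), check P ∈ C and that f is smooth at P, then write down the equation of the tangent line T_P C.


Tangent line at P: -5*x - 2*y + 19 = 0.

Step 1: f(3, 2) = 0, so P lies on C.
Step 2: partial derivatives
  f_x(x, y) = 1 - 2*x, f_y(x, y) = -2.
  f_x(P) = -5, f_y(P) = -2 (gradient nonzero, so P is smooth).
Step 3: tangent line at P: -5·(x − 3) + -2·(y − 2) = 0.
Expanding: -5*x - 2*y + 19 = 0.


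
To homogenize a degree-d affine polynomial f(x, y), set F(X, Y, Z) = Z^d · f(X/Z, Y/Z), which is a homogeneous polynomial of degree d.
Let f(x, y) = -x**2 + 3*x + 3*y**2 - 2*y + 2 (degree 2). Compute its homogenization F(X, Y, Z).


F(X, Y, Z) = -X**2 + 3*X*Z + 3*Y**2 - 2*Y*Z + 2*Z**2

deg(f) = 2.
Substitute x = X/Z, y = Y/Z into f, then multiply by Z^2.
  monomial -1·x^2·y^0 ↦ -1·X^2·Y^0·Z^0.
  monomial 3·x^1·y^0 ↦ 3·X^1·Y^0·Z^1.
  monomial 3·x^0·y^2 ↦ 3·X^0·Y^2·Z^0.
  monomial -2·x^0·y^1 ↦ -2·X^0·Y^1·Z^1.
  monomial 2·x^0·y^0 ↦ 2·X^0·Y^0·Z^2.
Collecting: F(X, Y, Z) = -X**2 + 3*X*Z + 3*Y**2 - 2*Y*Z + 2*Z**2.


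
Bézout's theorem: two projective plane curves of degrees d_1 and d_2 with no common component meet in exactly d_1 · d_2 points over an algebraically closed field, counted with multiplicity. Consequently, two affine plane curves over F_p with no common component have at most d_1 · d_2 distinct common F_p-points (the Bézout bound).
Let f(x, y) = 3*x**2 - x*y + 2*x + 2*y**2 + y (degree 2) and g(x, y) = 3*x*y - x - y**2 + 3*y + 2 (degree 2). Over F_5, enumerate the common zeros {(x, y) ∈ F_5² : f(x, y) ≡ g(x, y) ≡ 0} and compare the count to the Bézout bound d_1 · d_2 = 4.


Common zeros: ∅; count = 0; Bézout bound = 4.

deg(f) = 2, deg(g) = 2, so Bézout bound = 4.
Scan x ∈ F_5. For each x, list the y ∈ F_5 with f(x, y) ≡ 0 and those with g(x, y) ≡ 0 (mod 5); the common zeros in that column are the intersection.
  x = 0: f ≡ 0 at y ∈ {0, 2}; g ≡ 0 at y ∈ ∅; common: ∅.
  x = 1: f ≡ 0 at y ∈ {0}; g ≡ 0 at y ∈ {3}; common: ∅.
  x = 2: f ≡ 0 at y ∈ ∅; g ≡ 0 at y ∈ {0, 4}; common: ∅.
  x = 3: f ≡ 0 at y ∈ {3}; g ≡ 0 at y ∈ {1}; common: ∅.
  x = 4: f ≡ 0 at y ∈ {1, 3}; g ≡ 0 at y ∈ ∅; common: ∅.
Collecting: common zeros = ∅, so the count is 0.
Comparison with the Bézout bound: 0 ≤ 4 = deg(f)·deg(g), as expected for curves with no common component (the affine F_5-count falls short of the bound because intersections may lie at infinity, over extension fields, or carry multiplicity).


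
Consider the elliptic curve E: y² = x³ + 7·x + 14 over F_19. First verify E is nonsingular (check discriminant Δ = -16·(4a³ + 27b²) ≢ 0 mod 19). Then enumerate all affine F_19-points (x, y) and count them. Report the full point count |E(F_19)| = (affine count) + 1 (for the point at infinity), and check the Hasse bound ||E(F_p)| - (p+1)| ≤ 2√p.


Affine points = {(2, 6), (2, 13), (3, 9), (3, 10), (4, 7), (4, 12), (6, 5), (6, 14), (7, 8), (7, 11), (10, 1), (10, 18), (11, 4), (11, 15), (14, 5), (14, 14), (15, 6), (15, 13), (16, 2), (16, 17), (17, 7), (17, 12), (18, 5), (18, 14)}; affine count = 24; |E(F_19)| = 25.

Discriminant check: Δ ∝ 4a³ + 27b² = 4·7³ + 27·14² = 4·343 + 27·196 ≡ 14 (mod 19). Nonzero ⇒ E is nonsingular.
For each x ∈ F_19, compute rhs = x³ + 7·x + 14 mod 19, then count y ∈ F_19 with y² ≡ rhs.
  x = 0: rhs = 14, matching y values: none (0 points).
  x = 1: rhs = 3, matching y values: none (0 points).
  x = 2: rhs = 17, matching y values: 6, 13 (2 points).
  x = 3: rhs = 5, matching y values: 9, 10 (2 points).
  x = 4: rhs = 11, matching y values: 7, 12 (2 points).
  x = 5: rhs = 3, matching y values: none (0 points).
  x = 6: rhs = 6, matching y values: 5, 14 (2 points).
  x = 7: rhs = 7, matching y values: 8, 11 (2 points).
  x = 8: rhs = 12, matching y values: none (0 points).
  x = 9: rhs = 8, matching y values: none (0 points).
  x = 10: rhs = 1, matching y values: 1, 18 (2 points).
  x = 11: rhs = 16, matching y values: 4, 15 (2 points).
  x = 12: rhs = 2, matching y values: none (0 points).
  x = 13: rhs = 3, matching y values: none (0 points).
  x = 14: rhs = 6, matching y values: 5, 14 (2 points).
  x = 15: rhs = 17, matching y values: 6, 13 (2 points).
  x = 16: rhs = 4, matching y values: 2, 17 (2 points).
  x = 17: rhs = 11, matching y values: 7, 12 (2 points).
  x = 18: rhs = 6, matching y values: 5, 14 (2 points).
Total affine count: 24.
Full point count |E(F_19)| = 24 + 1 = 25.
Hasse bound: |25 − (19+1)| = |5| = 5 ≤ 2√19 ≈ 8.7178 ✓.


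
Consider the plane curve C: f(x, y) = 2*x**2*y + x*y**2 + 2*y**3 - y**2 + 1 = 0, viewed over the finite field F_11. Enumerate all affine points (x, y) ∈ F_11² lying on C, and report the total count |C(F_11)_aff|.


Affine F_11-points: {(0, 7), (2, 3), (2, 6), (2, 7), (5, 9), (6, 6), (7, 5), (7, 9), (8, 8), (10, 8)}; count = 10.

For each of the 121 pairs (x, y) ∈ F_11², evaluate f(x, y) mod 11. Record the zeros.
  x = 0: [0↦1, 1↦2, 2↦2, 3↦2, 4↦3, 5↦6, 6↦1, 7↦0, 8↦4, 9↦3, 10↦9]  zeros at y ∈ {7}
  x = 1: [0↦1, 1↦5, 2↦10, 3↦6, 4↦5, 5↦8, 6↦5, 7↦8, 8↦7, 9↦3, 10↦8]  zeros at y ∈ ∅
  x = 2: [0↦1, 1↦1, 2↦4, 3↦0, 4↦1, 5↦8, 6↦0, 7↦0, 8↦9, 9↦6, 10↦3]  zeros at y ∈ {3, 6, 7}
  x = 3: [0↦1, 1↦1, 2↦6, 3↦6, 4↦2, 5↦6, 6↦8, 7↦9, 8↦10, 9↦1, 10↦5]  zeros at y ∈ ∅
  x = 4: [0↦1, 1↦5, 2↦5, 3↦2, 4↦8, 5↦2, 6↦7, 7↦2, 8↦10, 9↦10, 10↦3]  zeros at y ∈ ∅
  x = 5: [0↦1, 1↦2, 2↦1, 3↦10, 4↦8, 5↦7, 6↦8, 7↦1, 8↦9, 9↦0, 10↦8]  zeros at y ∈ {9}
  x = 6: [0↦1, 1↦3, 2↦5, 3↦8, 4↦2, 5↦10, 6↦0, 7↦6, 8↦7, 9↦4, 10↦9]  zeros at y ∈ {6}
  x = 7: [0↦1, 1↦8, 2↦6, 3↦7, 4↦1, 5↦0, 6↦5, 7↦6, 8↦4, 9↦0, 10↦6]  zeros at y ∈ {5, 9}
  x = 8: [0↦1, 1↦6, 2↦4, 3↦7, 4↦5, 5↦10, 6↦1, 7↦1, 8↦0, 9↦10, 10↦10]  zeros at y ∈ {8}
  x = 9: [0↦1, 1↦8, 2↦10, 3↦8, 4↦3, 5↦7, 6↦10, 7↦2, 8↦6, 9↦1, 10↦10]  zeros at y ∈ ∅
  x = 10: [0↦1, 1↦3, 2↦2, 3↦10, 4↦6, 5↦2, 6↦10, 7↦9, 8↦0, 9↦6, 10↦6]  zeros at y ∈ {8}
Collecting zeros: affine points = {(0, 7), (2, 3), (2, 6), (2, 7), (5, 9), (6, 6), (7, 5), (7, 9), (8, 8), (10, 8)}.
Total count |C(F_11)_aff| = 10.


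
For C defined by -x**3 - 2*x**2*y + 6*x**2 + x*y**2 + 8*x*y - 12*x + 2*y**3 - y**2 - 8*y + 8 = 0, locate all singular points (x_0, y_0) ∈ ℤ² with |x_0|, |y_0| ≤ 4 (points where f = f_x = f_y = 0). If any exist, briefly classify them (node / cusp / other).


Singular points: {(2, 0)}; classification: cusp.

Compute partial derivatives:
  f_x = -3*x**2 - 4*x*y + 12*x + y**2 + 8*y - 12.
  f_y = -2*x**2 + 2*x*y + 8*x + 6*y**2 - 2*y - 8.
Scan x_0 ∈ {−4, ..., 4}. For each x_0, f_y(x_0, y) is a polynomial in y; find its integer roots y ∈ {−4, ..., 4}, then test f_x and f at those candidates.
  x = -4: f_y(-4, y) = 6*y**2 - 10*y - 72; no integer root y with |y| ≤ 4.
  x = -3: f_y(-3, y) = 6*y**2 - 8*y - 50; no integer root y with |y| ≤ 4.
  x = -2: f_y(-2, y) = 6*y**2 - 6*y - 32; no integer root y with |y| ≤ 4.
  x = -1: f_y(-1, y) = 6*y**2 - 4*y - 18; no integer root y with |y| ≤ 4.
  x = 0: f_y(0, y) = 6*y**2 - 2*y - 8; vanishes at y ∈ {-1}. (0, -1): f_x = -19 ≠ 0.
  x = 1: f_y(1, y) = 6*y**2 - 2; no integer root y with |y| ≤ 4.
  x = 2: f_y(2, y) = 6*y**2 + 2*y; vanishes at y ∈ {0}. (2, 0): f_x = 0, f = 0 — SINGULAR.
  x = 3: f_y(3, y) = 6*y**2 + 4*y - 2; vanishes at y ∈ {-1}. (3, -1): f_x = 2 ≠ 0.
  x = 4: f_y(4, y) = 6*y**2 + 6*y - 8; no integer root y with |y| ≤ 4.
Only singular point on the grid: (2, 0).
Classify: substitute x = 2 + u, y = 0 + v and expand: f = -u**3 - 2*u**2*v + u*v**2 + 2*v**3 + v**2.
No constant or linear terms (consistent with a singular point). Quadratic part: v**2. Cubic part: -u**3 - 2*u**2*v + u*v**2 + 2*v**3.
The quadratic part v**2 is a perfect square, so there is a single (double) tangent line v = 0, i.e. y = 0. Restricting the cubic part to that line (v = 0) leaves -u**3 ≠ 0, so f is not divisible by v and the branch is v² ≈ u**3 to lowest order — this is a cusp.
Classification: cusp.
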